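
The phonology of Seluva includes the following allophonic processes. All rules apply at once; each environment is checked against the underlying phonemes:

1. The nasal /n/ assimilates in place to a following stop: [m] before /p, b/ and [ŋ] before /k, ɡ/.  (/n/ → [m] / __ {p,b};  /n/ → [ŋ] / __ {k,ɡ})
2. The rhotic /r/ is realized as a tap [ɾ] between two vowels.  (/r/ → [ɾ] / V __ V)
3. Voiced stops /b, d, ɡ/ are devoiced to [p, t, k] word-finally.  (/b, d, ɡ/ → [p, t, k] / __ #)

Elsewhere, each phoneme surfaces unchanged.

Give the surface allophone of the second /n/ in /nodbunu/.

[n]

/n/ (between /u/ and /u/) is in the target of rule 1 but the environment (before a labial or velar stop) is not met → [n].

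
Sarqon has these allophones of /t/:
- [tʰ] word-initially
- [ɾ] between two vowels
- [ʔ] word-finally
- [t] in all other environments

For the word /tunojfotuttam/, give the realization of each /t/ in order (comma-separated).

[tʰ], [ɾ], [t], [t]

Occurrence 1 (position 1): word-initially → [tʰ].
Occurrence 2 (position 8): between two vowels → [ɾ].
Occurrence 3 (position 10): no conditioning environment matches → elsewhere allophone [t].
Occurrence 4 (position 11): no conditioning environment matches → elsewhere allophone [t].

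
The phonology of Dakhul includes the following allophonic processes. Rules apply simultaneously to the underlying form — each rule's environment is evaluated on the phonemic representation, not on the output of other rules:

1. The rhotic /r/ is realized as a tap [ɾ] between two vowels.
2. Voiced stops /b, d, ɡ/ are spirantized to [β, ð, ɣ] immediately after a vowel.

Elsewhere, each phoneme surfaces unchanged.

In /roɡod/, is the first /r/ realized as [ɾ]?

/r/ (word-initial): rule 1 targets it, but not between two vowels → unchanged [r].
The actual realization is [r], not [ɾ].

No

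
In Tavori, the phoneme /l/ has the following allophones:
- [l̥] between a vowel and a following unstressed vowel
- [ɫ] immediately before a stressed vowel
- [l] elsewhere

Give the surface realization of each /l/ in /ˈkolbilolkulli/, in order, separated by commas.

[l], [l̥], [l], [l], [l]

Occurrence 1 (position 3): no conditioning environment matches → elsewhere allophone [l].
Occurrence 2 (position 6): between a vowel and a following unstressed vowel → [l̥].
Occurrence 3 (position 8): no conditioning environment matches → elsewhere allophone [l].
Occurrence 4 (position 11): no conditioning environment matches → elsewhere allophone [l].
Occurrence 5 (position 12): no conditioning environment matches → elsewhere allophone [l].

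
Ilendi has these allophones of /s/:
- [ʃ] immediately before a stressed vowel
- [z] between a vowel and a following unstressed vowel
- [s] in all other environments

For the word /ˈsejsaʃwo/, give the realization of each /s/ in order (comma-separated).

[ʃ], [s]

Occurrence 1 (position 1): immediately before a stressed vowel → [ʃ].
Occurrence 2 (position 4): no conditioning environment matches → elsewhere allophone [s].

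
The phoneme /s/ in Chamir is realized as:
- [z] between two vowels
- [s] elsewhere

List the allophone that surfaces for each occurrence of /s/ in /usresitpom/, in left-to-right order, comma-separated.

Occurrence 1 (position 2): no conditioning environment matches → elsewhere allophone [s].
Occurrence 2 (position 5): between two vowels → [z].

[s], [z]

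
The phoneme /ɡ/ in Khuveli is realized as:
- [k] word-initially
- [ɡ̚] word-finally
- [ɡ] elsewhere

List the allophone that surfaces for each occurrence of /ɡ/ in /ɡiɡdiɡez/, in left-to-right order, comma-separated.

[k], [ɡ], [ɡ]

Occurrence 1 (position 1): word-initially → [k].
Occurrence 2 (position 3): no conditioning environment matches → elsewhere allophone [ɡ].
Occurrence 3 (position 6): no conditioning environment matches → elsewhere allophone [ɡ].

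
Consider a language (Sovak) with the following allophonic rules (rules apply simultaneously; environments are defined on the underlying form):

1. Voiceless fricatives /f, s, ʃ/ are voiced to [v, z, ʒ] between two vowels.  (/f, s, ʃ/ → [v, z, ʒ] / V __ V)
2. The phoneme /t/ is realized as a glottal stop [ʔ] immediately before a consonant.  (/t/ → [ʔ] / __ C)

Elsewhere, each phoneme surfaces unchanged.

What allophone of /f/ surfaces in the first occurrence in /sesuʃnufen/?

/f/ — between /u/ and /e/, between two vowels — surfaces as [v] (rule 1).

[v]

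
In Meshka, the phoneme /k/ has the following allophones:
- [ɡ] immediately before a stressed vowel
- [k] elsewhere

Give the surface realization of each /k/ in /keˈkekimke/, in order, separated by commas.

[k], [ɡ], [k], [k]

Occurrence 1 (position 1): no conditioning environment matches → elsewhere allophone [k].
Occurrence 2 (position 3): immediately before a stressed vowel → [ɡ].
Occurrence 3 (position 5): no conditioning environment matches → elsewhere allophone [k].
Occurrence 4 (position 8): no conditioning environment matches → elsewhere allophone [k].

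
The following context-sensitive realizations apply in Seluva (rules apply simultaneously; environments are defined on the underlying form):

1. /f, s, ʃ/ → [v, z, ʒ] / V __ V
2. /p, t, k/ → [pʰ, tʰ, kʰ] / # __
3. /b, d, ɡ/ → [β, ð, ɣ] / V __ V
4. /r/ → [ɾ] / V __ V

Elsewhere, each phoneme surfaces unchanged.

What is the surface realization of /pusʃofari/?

Rule 2 applies to /p/ (word-initial: word-initially) → [pʰ].
/u/ stays [u].
/s/ — between /u/ and /ʃ/; rule 1 does not apply here → [s].
/ʃ/ — between /s/ and /o/; rule 1 does not apply here → [ʃ].
/o/ (between /ʃ/ and /f/): no rule targets it → [o].
Rule 1 applies to /f/ (between /o/ and /a/: between two vowels) → [v].
/a/ (between /f/ and /r/) is unaffected → [a].
Rule 4 applies to /r/ (between /a/ and /i/: between two vowels) → [ɾ].
/i/ — not in any rule's target class → [i].

[pʰusʃovaɾi]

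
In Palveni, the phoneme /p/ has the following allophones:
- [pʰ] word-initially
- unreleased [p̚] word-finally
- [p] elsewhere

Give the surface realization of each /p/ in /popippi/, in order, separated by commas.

Occurrence 1 (position 1): word-initially → [pʰ].
Occurrence 2 (position 3): no conditioning environment matches → elsewhere allophone [p].
Occurrence 3 (position 5): no conditioning environment matches → elsewhere allophone [p].
Occurrence 4 (position 6): no conditioning environment matches → elsewhere allophone [p].

[pʰ], [p], [p], [p]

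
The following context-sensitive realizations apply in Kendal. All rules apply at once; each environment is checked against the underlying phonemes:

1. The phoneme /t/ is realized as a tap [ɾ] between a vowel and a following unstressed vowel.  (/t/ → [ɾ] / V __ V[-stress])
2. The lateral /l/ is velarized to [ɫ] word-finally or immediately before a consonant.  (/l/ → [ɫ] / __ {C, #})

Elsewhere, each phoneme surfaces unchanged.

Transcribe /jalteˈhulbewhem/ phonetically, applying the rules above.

/l/ (between /a/ and /t/): word-finally or immediately before a consonant, so rule 2 applies → [ɫ].
/t/ — between /l/ and /e/; rule 1 does not apply here → [t].
/l/ (between /u/ and /b/): word-finally or immediately before a consonant, so rule 2 applies → [ɫ].

[jaɫteˈhuɫbewhem]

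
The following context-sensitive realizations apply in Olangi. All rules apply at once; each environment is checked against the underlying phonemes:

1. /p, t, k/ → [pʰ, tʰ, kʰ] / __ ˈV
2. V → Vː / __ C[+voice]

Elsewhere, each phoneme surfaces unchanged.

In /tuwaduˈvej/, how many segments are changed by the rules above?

4

Segments that undergo a rule: /u/ → [uː] (rule 2); /a/ → [aː] (rule 2); /u/ → [uː] (rule 2); /e/ → [eː] (rule 2).
All other segments surface unchanged.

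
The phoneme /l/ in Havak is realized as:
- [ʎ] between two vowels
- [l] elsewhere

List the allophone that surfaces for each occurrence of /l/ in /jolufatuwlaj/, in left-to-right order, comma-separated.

[ʎ], [l]

Occurrence 1 (position 3): between two vowels → [ʎ].
Occurrence 2 (position 10): no conditioning environment matches → elsewhere allophone [l].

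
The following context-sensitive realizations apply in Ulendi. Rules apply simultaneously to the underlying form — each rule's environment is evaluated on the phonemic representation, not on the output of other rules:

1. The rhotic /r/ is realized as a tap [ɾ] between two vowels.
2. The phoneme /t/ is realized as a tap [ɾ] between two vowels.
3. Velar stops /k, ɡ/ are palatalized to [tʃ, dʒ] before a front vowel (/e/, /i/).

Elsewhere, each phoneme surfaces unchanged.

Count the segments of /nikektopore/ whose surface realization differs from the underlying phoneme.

Segments that undergo a rule: /k/ → [tʃ] (rule 3); /r/ → [ɾ] (rule 1).
All other segments surface unchanged.

2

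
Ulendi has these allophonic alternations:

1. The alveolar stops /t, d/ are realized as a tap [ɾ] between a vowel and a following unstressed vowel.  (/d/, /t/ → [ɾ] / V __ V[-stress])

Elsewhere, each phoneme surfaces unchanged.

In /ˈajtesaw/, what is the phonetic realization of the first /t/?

[t]

/t/ (between /j/ and /e/) is in the target of rule 1 but the environment (between a vowel and a following unstressed vowel) is not met → [t].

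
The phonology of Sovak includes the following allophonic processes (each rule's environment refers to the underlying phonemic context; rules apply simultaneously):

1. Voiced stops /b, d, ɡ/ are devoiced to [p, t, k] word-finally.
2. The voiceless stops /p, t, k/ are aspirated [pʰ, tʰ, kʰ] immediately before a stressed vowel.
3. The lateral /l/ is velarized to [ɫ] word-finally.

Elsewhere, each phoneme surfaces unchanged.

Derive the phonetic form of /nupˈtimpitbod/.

/n/ stays [n].
/u/ stays [u].
/p/ — between /u/ and /t/; rule 2 does not apply here → [p].
Rule 2 applies to /t/ (between /p/ and /i/: immediately before a stressed vowel) → [tʰ].
/i/ — not in any rule's target class → [i].
/m/ — not in any rule's target class → [m].
/p/ — between /m/ and /i/; rule 2 does not apply here → [p].
/i/ (between /p/ and /t/) is unaffected → [i].
/t/ (between /i/ and /b/): rule 2 targets it, but not immediately before a stressed vowel → unchanged [t].
/b/ (between /t/ and /o/): rule 1 targets it, but not word-finally → unchanged [b].
/o/ (between /b/ and /d/) is unaffected → [o].
Rule 1 applies to /d/ (word-final: word-finally) → [t].

[nupˈtʰimpitbot]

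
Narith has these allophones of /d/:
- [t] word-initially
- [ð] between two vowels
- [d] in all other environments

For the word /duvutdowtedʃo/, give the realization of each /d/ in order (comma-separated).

[t], [d], [d]

Occurrence 1 (position 1): word-initially → [t].
Occurrence 2 (position 6): no conditioning environment matches → elsewhere allophone [d].
Occurrence 3 (position 11): no conditioning environment matches → elsewhere allophone [d].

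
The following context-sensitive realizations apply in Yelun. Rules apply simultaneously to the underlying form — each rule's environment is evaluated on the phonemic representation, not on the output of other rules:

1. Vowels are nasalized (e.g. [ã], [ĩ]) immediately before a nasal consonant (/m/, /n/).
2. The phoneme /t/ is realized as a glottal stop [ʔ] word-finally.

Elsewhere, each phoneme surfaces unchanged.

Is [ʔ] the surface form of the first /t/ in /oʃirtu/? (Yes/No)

/t/ — between /r/ and /u/; rule 2 does not apply here → [t].
The actual realization is [t], not [ʔ].

No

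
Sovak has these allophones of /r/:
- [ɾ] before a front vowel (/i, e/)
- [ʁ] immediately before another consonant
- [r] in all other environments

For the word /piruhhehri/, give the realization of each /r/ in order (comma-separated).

[r], [ɾ]

Occurrence 1 (position 3): no conditioning environment matches → elsewhere allophone [r].
Occurrence 2 (position 9): before a front vowel (/i, e/) → [ɾ].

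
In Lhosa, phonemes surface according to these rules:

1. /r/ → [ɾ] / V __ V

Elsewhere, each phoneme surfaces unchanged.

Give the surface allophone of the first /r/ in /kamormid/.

[r]

/r/ (between /o/ and /m/) is in the target of rule 1 but the environment (between two vowels) is not met → [r].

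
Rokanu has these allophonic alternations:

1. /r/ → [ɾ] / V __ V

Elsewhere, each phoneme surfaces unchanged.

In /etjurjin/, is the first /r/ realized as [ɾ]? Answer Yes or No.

/r/ — between /u/ and /j/; rule 1 does not apply here → [r].
The actual realization is [r], not [ɾ].

No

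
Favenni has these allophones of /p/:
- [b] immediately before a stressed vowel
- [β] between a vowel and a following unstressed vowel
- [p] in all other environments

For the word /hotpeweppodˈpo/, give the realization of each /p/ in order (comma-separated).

Occurrence 1 (position 4): no conditioning environment matches → elsewhere allophone [p].
Occurrence 2 (position 8): no conditioning environment matches → elsewhere allophone [p].
Occurrence 3 (position 9): no conditioning environment matches → elsewhere allophone [p].
Occurrence 4 (position 12): immediately before a stressed vowel → [b].

[p], [p], [p], [b]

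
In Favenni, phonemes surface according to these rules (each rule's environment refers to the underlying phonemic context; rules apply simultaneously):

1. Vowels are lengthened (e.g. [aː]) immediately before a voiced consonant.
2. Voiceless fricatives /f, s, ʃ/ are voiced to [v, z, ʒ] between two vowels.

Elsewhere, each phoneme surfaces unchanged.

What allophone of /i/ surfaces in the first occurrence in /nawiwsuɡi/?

/i/ (between /w/ and /w/) occurs before a voiced consonant → [iː] by rule 1.

[iː]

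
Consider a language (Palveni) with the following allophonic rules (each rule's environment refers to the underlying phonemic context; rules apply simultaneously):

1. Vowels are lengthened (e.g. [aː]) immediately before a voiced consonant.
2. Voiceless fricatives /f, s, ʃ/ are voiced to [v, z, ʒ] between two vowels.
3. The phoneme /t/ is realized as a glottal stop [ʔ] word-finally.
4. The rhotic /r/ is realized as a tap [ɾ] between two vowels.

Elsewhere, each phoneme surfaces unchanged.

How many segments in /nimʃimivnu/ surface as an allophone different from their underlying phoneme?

Segments that undergo a rule: /i/ → [iː] (rule 1); /i/ → [iː] (rule 1); /i/ → [iː] (rule 1).
All other segments surface unchanged.

3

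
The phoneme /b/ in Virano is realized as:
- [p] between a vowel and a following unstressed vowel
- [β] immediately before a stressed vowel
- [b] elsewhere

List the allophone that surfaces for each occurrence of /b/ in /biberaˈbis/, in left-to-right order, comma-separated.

Occurrence 1 (position 1): no conditioning environment matches → elsewhere allophone [b].
Occurrence 2 (position 3): between a vowel and a following unstressed vowel → [p].
Occurrence 3 (position 7): immediately before a stressed vowel → [β].

[b], [p], [β]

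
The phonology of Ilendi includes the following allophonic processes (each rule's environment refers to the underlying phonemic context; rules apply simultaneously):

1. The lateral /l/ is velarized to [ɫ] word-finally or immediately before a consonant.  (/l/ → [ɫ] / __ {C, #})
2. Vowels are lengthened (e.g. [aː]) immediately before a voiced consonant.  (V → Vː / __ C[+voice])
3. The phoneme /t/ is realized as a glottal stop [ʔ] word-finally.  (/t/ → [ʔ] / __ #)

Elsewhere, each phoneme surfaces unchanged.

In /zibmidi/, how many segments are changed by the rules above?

2

Segments that undergo a rule: /i/ → [iː] (rule 2); /i/ → [iː] (rule 2).
All other segments surface unchanged.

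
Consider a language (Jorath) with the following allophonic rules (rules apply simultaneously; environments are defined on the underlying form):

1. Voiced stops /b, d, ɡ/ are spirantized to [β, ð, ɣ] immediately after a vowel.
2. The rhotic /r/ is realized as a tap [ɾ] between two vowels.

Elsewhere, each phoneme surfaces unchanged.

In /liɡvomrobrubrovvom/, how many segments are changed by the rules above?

Segments that undergo a rule: /ɡ/ → [ɣ] (rule 1); /b/ → [β] (rule 1); /b/ → [β] (rule 1).
All other segments surface unchanged.

3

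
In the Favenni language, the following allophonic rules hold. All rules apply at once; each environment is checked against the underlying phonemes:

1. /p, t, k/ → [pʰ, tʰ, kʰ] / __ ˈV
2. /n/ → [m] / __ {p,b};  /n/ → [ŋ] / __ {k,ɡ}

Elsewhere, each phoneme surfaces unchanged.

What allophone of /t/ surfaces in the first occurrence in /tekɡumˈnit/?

[t]

/t/ — word-initial; rule 1 does not apply here → [t].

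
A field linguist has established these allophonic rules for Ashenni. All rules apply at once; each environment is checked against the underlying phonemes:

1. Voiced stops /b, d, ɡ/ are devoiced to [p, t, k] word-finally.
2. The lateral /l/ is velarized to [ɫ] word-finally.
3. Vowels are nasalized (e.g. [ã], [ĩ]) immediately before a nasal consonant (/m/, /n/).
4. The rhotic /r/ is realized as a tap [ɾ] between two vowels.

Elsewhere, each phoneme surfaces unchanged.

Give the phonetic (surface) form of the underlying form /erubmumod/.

[eɾubmũmot]

/e/ (word-initial): rule 3 targets it, but not before a nasal consonant → unchanged [e].
/r/ meets the environment for rule 4 (between two vowels) → [ɾ].
/u/ (between /r/ and /b/) is in the target of rule 3 but the environment (before a nasal consonant) is not met → [u].
/b/ (between /u/ and /m/): rule 1 targets it, but not word-finally → unchanged [b].
Rule 3 applies to /u/ (between /m/ and /m/: before a nasal consonant) → [ũ].
/o/ — between /m/ and /d/; rule 3 does not apply here → [o].
Rule 1 applies to /d/ (word-final: word-finally) → [t].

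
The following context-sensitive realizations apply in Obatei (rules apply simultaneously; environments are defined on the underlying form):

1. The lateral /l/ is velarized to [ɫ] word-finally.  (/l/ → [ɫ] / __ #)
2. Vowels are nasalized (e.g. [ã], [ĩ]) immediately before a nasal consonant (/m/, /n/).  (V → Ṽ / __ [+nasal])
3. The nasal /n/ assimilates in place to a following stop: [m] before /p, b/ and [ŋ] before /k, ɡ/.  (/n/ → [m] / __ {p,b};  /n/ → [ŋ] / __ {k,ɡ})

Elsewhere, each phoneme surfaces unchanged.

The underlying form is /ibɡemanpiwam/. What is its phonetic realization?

[ibɡẽmãmpiwãm]

/i/ (word-initial): rule 2 targets it, but not before a nasal consonant → unchanged [i].
/e/ (between /ɡ/ and /m/): before a nasal consonant, so rule 2 applies → [ẽ].
/a/ (between /m/ and /n/): before a nasal consonant, so rule 2 applies → [ã].
/n/ (between /a/ and /p/) occurs before a labial or velar stop → [m] by rule 3.
/i/ (between /p/ and /w/): rule 2 targets it, but not before a nasal consonant → unchanged [i].
Rule 2 applies to /a/ (between /w/ and /m/: before a nasal consonant) → [ã].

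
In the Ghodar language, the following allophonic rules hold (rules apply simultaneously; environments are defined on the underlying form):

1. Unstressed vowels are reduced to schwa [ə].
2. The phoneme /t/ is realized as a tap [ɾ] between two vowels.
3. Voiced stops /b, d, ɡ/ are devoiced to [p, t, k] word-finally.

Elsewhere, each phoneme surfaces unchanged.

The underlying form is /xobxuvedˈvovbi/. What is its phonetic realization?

[xəbxəvədˈvovbə]

/x/ (word-initial) is unaffected → [x].
/o/ meets the environment for rule 1 (in an unstressed syllable) → [ə].
/b/ (between /o/ and /x/) is in the target of rule 3 but the environment (word-finally) is not met → [b].
/x/ (between /b/ and /u/) is unaffected → [x].
/u/ — between /x/ and /v/, in an unstressed syllable — surfaces as [ə] (rule 1).
/v/ (between /u/ and /e/): no rule targets it → [v].
/e/ (between /v/ and /d/): in an unstressed syllable, so rule 1 applies → [ə].
/d/ (between /e/ and /v/) is in the target of rule 3 but the environment (word-finally) is not met → [d].
/v/ stays [v].
/o/ — between /v/ and /v/; rule 1 does not apply here → [o].
/v/ stays [v].
/b/ (between /v/ and /i/) is in the target of rule 3 but the environment (word-finally) is not met → [b].
/i/ (word-final): in an unstressed syllable, so rule 1 applies → [ə].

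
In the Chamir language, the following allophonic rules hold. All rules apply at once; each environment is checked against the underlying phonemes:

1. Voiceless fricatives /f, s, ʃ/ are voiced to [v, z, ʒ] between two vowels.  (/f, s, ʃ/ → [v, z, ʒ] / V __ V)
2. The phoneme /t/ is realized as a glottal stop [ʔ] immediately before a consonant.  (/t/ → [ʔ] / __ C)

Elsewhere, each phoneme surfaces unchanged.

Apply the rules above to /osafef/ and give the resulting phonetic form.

/o/ (word-initial): no rule targets it → [o].
/s/ — between /o/ and /a/, between two vowels — surfaces as [z] (rule 1).
/a/ stays [a].
Rule 1 applies to /f/ (between /a/ and /e/: between two vowels) → [v].
/e/ (between /f/ and /f/): no rule targets it → [e].
/f/ (word-final) fails the environment for rule 1, so it stays [f].

[ozavef]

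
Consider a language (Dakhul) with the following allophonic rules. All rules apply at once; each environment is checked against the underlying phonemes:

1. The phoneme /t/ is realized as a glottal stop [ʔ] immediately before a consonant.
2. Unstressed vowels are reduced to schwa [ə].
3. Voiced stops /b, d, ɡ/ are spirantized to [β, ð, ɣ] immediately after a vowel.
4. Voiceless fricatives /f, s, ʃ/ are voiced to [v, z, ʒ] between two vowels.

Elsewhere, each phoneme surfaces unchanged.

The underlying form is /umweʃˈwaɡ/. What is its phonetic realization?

[əmwəʃˈwaɣ]

/u/ meets the environment for rule 2 (in an unstressed syllable) → [ə].
/e/ (between /w/ and /ʃ/) occurs in an unstressed syllable → [ə] by rule 2.
/ʃ/ (between /e/ and /w/) is in the target of rule 4 but the environment (between two vowels) is not met → [ʃ].
/a/ (between /w/ and /ɡ/) fails the environment for rule 2, so it stays [a].
/ɡ/ meets the environment for rule 3 (immediately after a vowel) → [ɣ].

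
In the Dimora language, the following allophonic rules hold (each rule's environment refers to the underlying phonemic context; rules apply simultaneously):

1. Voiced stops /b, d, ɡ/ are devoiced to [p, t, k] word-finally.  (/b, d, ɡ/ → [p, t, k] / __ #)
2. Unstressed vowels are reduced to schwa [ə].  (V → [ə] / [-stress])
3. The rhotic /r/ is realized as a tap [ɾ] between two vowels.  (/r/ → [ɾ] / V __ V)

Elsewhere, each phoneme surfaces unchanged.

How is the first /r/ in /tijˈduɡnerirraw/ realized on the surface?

/r/ meets the environment for rule 3 (between two vowels) → [ɾ].

[ɾ]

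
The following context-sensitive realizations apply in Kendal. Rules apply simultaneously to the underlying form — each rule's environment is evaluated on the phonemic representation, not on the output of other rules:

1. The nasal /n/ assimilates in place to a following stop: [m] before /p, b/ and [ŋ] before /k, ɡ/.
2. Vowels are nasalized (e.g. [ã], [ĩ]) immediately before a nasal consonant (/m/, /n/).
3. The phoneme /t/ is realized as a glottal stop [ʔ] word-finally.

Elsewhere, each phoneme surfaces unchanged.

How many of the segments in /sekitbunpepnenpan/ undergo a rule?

Segments that undergo a rule: /u/ → [ũ] (rule 2); /n/ → [m] (rule 1); /e/ → [ẽ] (rule 2); /n/ → [m] (rule 1); /a/ → [ã] (rule 2).
All other segments surface unchanged.

5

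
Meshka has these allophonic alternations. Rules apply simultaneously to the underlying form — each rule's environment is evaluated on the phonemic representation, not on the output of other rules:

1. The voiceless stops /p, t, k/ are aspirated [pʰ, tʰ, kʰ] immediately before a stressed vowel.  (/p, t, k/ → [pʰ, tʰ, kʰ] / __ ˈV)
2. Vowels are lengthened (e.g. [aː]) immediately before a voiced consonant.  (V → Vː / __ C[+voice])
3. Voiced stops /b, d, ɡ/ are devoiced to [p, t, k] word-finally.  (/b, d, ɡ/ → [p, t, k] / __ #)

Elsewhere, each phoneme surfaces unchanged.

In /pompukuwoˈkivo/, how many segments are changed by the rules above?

Segments that undergo a rule: /o/ → [oː] (rule 2); /u/ → [uː] (rule 2); /k/ → [kʰ] (rule 1); /i/ → [iː] (rule 2).
All other segments surface unchanged.

4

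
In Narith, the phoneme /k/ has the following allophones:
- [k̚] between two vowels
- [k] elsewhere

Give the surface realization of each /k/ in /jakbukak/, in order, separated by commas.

Occurrence 1 (position 3): no conditioning environment matches → elsewhere allophone [k].
Occurrence 2 (position 6): between two vowels → [k̚].
Occurrence 3 (position 8): no conditioning environment matches → elsewhere allophone [k].

[k], [k̚], [k]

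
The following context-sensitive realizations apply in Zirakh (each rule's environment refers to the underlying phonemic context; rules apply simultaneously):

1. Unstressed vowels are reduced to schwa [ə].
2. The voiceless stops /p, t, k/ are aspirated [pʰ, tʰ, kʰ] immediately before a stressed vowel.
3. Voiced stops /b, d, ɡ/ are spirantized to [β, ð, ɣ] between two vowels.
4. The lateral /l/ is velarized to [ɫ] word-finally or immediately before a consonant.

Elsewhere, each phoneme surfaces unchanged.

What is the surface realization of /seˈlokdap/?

/s/ — not in any rule's target class → [s].
/e/ meets the environment for rule 1 (in an unstressed syllable) → [ə].
/l/ (between /e/ and /o/): rule 4 targets it, but not word-finally or immediately before a consonant → unchanged [l].
/o/ (between /l/ and /k/) fails the environment for rule 1, so it stays [o].
/k/ (between /o/ and /d/): rule 2 targets it, but not immediately before a stressed vowel → unchanged [k].
/d/ (between /k/ and /a/) is in the target of rule 3 but the environment (between two vowels) is not met → [d].
/a/ meets the environment for rule 1 (in an unstressed syllable) → [ə].
/p/ (word-final) is in the target of rule 2 but the environment (immediately before a stressed vowel) is not met → [p].

[səˈlokdəp]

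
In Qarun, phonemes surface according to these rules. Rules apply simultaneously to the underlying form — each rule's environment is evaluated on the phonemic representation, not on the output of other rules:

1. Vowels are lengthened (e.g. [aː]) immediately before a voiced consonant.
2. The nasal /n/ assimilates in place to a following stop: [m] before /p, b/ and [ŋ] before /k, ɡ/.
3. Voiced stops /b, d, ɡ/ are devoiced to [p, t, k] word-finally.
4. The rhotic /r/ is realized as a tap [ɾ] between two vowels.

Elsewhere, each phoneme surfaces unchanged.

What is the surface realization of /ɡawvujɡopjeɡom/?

[ɡaːwvuːjɡopjeːɡoːm]

/ɡ/ (word-initial): rule 3 targets it, but not word-finally → unchanged [ɡ].
/a/ (between /ɡ/ and /w/): before a voiced consonant, so rule 1 applies → [aː].
/u/ (between /v/ and /j/): before a voiced consonant, so rule 1 applies → [uː].
/ɡ/ (between /j/ and /o/) is in the target of rule 3 but the environment (word-finally) is not met → [ɡ].
/o/ (between /ɡ/ and /p/): rule 1 targets it, but not before a voiced consonant → unchanged [o].
/e/ meets the environment for rule 1 (before a voiced consonant) → [eː].
/ɡ/ (between /e/ and /o/) is in the target of rule 3 but the environment (word-finally) is not met → [ɡ].
/o/ (between /ɡ/ and /m/) occurs before a voiced consonant → [oː] by rule 1.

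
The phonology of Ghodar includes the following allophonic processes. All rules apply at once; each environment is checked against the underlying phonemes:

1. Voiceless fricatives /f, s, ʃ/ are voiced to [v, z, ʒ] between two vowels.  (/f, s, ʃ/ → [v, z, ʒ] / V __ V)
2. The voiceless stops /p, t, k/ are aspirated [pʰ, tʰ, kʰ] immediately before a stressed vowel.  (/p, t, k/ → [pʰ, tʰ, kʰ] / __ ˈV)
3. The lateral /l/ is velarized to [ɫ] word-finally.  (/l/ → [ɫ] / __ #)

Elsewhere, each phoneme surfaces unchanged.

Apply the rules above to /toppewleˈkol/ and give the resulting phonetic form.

[toppewleˈkʰoɫ]

/t/ — word-initial; rule 2 does not apply here → [t].
/p/ (between /o/ and /p/): rule 2 targets it, but not immediately before a stressed vowel → unchanged [p].
/p/ (between /p/ and /e/): rule 2 targets it, but not immediately before a stressed vowel → unchanged [p].
/l/ (between /w/ and /e/) is in the target of rule 3 but the environment (word-finally) is not met → [l].
/k/ (between /e/ and /o/): immediately before a stressed vowel, so rule 2 applies → [kʰ].
/l/ — word-final, word-finally — surfaces as [ɫ] (rule 3).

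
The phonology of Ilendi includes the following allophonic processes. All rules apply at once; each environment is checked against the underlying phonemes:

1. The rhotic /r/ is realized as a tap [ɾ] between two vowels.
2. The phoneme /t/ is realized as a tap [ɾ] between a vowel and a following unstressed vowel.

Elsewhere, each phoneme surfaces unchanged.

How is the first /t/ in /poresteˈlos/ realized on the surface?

[t]

/t/ (between /s/ and /e/) fails the environment for rule 2, so it stays [t].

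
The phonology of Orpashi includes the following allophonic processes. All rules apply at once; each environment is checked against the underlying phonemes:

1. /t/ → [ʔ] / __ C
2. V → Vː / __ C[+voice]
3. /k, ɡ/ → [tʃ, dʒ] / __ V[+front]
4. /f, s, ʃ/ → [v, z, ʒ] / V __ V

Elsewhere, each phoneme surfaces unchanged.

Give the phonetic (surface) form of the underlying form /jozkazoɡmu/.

/o/ (between /j/ and /z/): before a voiced consonant, so rule 2 applies → [oː].
/k/ — between /z/ and /a/; rule 3 does not apply here → [k].
/a/ (between /k/ and /z/): before a voiced consonant, so rule 2 applies → [aː].
Rule 2 applies to /o/ (between /z/ and /ɡ/: before a voiced consonant) → [oː].
/ɡ/ (between /o/ and /m/) fails the environment for rule 3, so it stays [ɡ].
/u/ — word-final; rule 2 does not apply here → [u].

[joːzkaːzoːɡmu]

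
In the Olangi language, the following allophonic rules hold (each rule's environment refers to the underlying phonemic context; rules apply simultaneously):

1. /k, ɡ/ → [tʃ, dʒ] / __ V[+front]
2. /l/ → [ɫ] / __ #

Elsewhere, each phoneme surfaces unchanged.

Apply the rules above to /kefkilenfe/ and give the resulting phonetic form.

/k/ (word-initial): before a front vowel, so rule 1 applies → [tʃ].
/e/ (between /k/ and /f/) is unaffected → [e].
/f/ (between /e/ and /k/): no rule targets it → [f].
Rule 1 applies to /k/ (between /f/ and /i/: before a front vowel) → [tʃ].
/i/ (between /k/ and /l/): no rule targets it → [i].
/l/ (between /i/ and /e/): rule 2 targets it, but not word-finally → unchanged [l].
/e/ (between /l/ and /n/): no rule targets it → [e].
/n/ (between /e/ and /f/) is unaffected → [n].
/f/ (between /n/ and /e/): no rule targets it → [f].
/e/ (word-final): no rule targets it → [e].

[tʃeftʃilenfe]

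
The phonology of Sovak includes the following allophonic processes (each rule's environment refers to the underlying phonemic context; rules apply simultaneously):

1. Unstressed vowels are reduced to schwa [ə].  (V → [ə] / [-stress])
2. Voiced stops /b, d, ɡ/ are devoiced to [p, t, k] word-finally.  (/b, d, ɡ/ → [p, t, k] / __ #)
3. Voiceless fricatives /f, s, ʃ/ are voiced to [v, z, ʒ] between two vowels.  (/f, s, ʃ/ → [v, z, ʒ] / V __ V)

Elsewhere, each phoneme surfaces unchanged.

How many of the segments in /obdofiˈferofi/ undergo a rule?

Segments that undergo a rule: /o/ → [ə] (rule 1); /o/ → [ə] (rule 1); /f/ → [v] (rule 3); /i/ → [ə] (rule 1); /f/ → [v] (rule 3); /o/ → [ə] (rule 1); /f/ → [v] (rule 3); /i/ → [ə] (rule 1).
All other segments surface unchanged.

8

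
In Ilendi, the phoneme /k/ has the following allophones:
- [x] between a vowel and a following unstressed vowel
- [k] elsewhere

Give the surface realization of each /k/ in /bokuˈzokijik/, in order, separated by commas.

Occurrence 1 (position 3): between a vowel and a following unstressed vowel → [x].
Occurrence 2 (position 7): between a vowel and a following unstressed vowel → [x].
Occurrence 3 (position 11): no conditioning environment matches → elsewhere allophone [k].

[x], [x], [k]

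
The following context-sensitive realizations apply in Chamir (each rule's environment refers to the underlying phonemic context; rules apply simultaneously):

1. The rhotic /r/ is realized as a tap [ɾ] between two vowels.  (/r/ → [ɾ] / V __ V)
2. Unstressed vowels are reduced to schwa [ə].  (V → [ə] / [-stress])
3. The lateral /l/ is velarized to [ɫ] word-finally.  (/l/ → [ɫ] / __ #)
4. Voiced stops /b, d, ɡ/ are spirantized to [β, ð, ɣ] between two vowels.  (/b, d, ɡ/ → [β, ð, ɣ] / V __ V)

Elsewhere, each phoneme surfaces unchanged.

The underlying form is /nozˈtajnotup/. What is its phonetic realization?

[nəzˈtajnətəp]

/n/ (word-initial): no rule targets it → [n].
/o/ (between /n/ and /z/) occurs in an unstressed syllable → [ə] by rule 2.
/z/ (between /o/ and /t/): no rule targets it → [z].
/t/ (between /z/ and /a/): no rule targets it → [t].
/a/ (between /t/ and /j/) fails the environment for rule 2, so it stays [a].
/j/ — not in any rule's target class → [j].
/n/ (between /j/ and /o/) is unaffected → [n].
/o/ meets the environment for rule 2 (in an unstressed syllable) → [ə].
/t/ stays [t].
Rule 2 applies to /u/ (between /t/ and /p/: in an unstressed syllable) → [ə].
/p/ (word-final) is unaffected → [p].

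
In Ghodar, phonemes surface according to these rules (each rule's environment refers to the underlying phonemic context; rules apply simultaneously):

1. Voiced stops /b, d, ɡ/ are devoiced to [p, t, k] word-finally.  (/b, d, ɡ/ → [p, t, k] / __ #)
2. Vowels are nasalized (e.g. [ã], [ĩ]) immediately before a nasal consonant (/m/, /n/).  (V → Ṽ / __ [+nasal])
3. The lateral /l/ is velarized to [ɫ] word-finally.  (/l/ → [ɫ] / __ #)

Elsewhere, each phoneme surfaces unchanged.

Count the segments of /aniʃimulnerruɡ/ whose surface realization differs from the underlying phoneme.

Segments that undergo a rule: /a/ → [ã] (rule 2); /i/ → [ĩ] (rule 2); /ɡ/ → [k] (rule 1).
All other segments surface unchanged.

3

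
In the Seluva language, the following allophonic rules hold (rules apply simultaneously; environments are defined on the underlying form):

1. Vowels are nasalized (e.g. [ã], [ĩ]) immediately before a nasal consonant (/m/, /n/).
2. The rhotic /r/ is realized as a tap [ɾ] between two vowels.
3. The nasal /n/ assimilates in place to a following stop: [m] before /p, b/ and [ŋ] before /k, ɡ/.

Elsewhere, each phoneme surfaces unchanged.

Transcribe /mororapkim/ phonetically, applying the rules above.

/o/ — between /m/ and /r/; rule 1 does not apply here → [o].
Rule 2 applies to /r/ (between /o/ and /o/: between two vowels) → [ɾ].
/o/ (between /r/ and /r/) is in the target of rule 1 but the environment (before a nasal consonant) is not met → [o].
/r/ — between /o/ and /a/, between two vowels — surfaces as [ɾ] (rule 2).
/a/ (between /r/ and /p/) is in the target of rule 1 but the environment (before a nasal consonant) is not met → [a].
/i/ meets the environment for rule 1 (before a nasal consonant) → [ĩ].

[moɾoɾapkĩm]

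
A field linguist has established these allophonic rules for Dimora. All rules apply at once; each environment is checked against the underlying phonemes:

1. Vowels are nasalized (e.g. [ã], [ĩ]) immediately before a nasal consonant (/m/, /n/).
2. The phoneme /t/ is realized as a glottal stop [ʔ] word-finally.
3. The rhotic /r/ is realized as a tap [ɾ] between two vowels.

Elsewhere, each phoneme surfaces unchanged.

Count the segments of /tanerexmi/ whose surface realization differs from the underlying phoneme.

Segments that undergo a rule: /a/ → [ã] (rule 1); /r/ → [ɾ] (rule 3).
All other segments surface unchanged.

2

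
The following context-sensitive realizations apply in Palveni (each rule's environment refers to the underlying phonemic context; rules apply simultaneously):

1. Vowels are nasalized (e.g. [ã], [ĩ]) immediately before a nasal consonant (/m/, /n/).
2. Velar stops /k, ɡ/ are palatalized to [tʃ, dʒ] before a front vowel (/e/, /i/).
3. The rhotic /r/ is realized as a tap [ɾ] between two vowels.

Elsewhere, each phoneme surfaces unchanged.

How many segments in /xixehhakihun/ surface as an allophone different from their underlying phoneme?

2

Segments that undergo a rule: /k/ → [tʃ] (rule 2); /u/ → [ũ] (rule 1).
All other segments surface unchanged.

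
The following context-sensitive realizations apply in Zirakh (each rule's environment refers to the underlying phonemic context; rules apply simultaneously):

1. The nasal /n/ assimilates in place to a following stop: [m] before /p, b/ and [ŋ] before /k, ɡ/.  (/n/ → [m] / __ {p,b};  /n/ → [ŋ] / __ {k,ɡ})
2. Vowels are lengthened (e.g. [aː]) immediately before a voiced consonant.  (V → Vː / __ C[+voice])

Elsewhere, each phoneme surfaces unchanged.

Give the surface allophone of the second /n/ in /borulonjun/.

[n]

/n/ (word-final): rule 1 targets it, but not before a labial or velar stop → unchanged [n].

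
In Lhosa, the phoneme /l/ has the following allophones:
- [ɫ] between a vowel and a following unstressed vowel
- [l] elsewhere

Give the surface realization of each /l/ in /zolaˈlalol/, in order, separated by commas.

Occurrence 1 (position 3): between a vowel and a following unstressed vowel → [ɫ].
Occurrence 2 (position 5): no conditioning environment matches → elsewhere allophone [l].
Occurrence 3 (position 7): between a vowel and a following unstressed vowel → [ɫ].
Occurrence 4 (position 9): no conditioning environment matches → elsewhere allophone [l].

[ɫ], [l], [ɫ], [l]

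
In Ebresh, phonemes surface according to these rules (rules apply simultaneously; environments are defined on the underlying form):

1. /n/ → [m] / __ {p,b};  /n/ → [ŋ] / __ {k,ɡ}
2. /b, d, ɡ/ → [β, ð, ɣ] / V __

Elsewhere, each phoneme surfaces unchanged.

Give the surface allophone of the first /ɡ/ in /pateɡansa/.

[ɣ]

/ɡ/ meets the environment for rule 2 (immediately after a vowel) → [ɣ].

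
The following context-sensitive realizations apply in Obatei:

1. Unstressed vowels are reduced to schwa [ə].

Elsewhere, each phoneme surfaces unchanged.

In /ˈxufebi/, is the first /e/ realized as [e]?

/e/ (between /f/ and /b/) occurs in an unstressed syllable → [ə] by rule 1.
The actual realization is [ə], not [e].

No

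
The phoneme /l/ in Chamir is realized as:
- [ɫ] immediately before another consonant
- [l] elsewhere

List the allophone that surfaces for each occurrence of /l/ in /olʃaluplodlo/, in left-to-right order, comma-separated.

Occurrence 1 (position 2): immediately before another consonant → [ɫ].
Occurrence 2 (position 5): no conditioning environment matches → elsewhere allophone [l].
Occurrence 3 (position 8): no conditioning environment matches → elsewhere allophone [l].
Occurrence 4 (position 11): no conditioning environment matches → elsewhere allophone [l].

[ɫ], [l], [l], [l]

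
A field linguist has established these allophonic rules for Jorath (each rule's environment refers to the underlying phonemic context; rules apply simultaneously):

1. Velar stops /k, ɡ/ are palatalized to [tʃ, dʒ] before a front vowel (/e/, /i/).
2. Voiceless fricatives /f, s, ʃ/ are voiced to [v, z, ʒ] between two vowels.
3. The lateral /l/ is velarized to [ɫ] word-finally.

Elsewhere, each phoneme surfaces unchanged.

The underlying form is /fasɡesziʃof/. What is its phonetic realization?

[fasdʒesziʒof]

/f/ — word-initial; rule 2 does not apply here → [f].
/a/ (between /f/ and /s/) is unaffected → [a].
/s/ (between /a/ and /ɡ/): rule 2 targets it, but not between two vowels → unchanged [s].
/ɡ/ (between /s/ and /e/) occurs before a front vowel → [dʒ] by rule 1.
/e/ (between /ɡ/ and /s/): no rule targets it → [e].
/s/ — between /e/ and /z/; rule 2 does not apply here → [s].
/z/ (between /s/ and /i/): no rule targets it → [z].
/i/ (between /z/ and /ʃ/): no rule targets it → [i].
Rule 2 applies to /ʃ/ (between /i/ and /o/: between two vowels) → [ʒ].
/o/ stays [o].
/f/ (word-final) is in the target of rule 2 but the environment (between two vowels) is not met → [f].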